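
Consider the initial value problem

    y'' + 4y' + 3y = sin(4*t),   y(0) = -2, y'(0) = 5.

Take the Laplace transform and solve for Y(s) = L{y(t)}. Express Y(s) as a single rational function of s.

Y(s) = (-2*s^3 - 3*s^2 - 32*s - 44)/(s^4 + 4*s^3 + 19*s^2 + 64*s + 48)

Laplace-transform each side.
The derivative rules (L{y''} = s^2 Y - s·y(0) - y'(0) and L{y'} = sY - y(0), with y(0) = -2, y'(0) = 5) turn the left side into (s^2 + 4*s + 3)Y - (-2*s - 3).
The right side is L{sin(4*t)} = 4/(s^2 + 16).
So (s^2 + 4*s + 3)Y = 4/(s^2 + 16) + (-2*s - 3).
Isolate Y and clear denominators.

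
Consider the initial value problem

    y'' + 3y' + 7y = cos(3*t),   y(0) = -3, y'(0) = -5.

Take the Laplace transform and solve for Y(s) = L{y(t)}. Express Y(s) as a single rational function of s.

Y(s) = (-3*s^3 - 14*s^2 - 26*s - 126)/(s^4 + 3*s^3 + 16*s^2 + 27*s + 63)

Apply the Laplace transform to the equation.
With L{y''} = s^2 Y - s·y(0) - y'(0) and L{y'} = sY - y(0), with y(0) = -3, y'(0) = -5: the LHS transforms to (s^2 + 3*s + 7)Y - (-3*s - 14).
The right side is L{cos(3*t)} = s/(s^2 + 9).
So (s^2 + 3*s + 7)Y = s/(s^2 + 9) + (-3*s - 14).
Solve for Y(s) and write it as one ratio of polynomials.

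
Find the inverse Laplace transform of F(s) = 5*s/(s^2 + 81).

Since L{cos(9t)} = s/(s^2 + 81), the inverse is cos(9*t), scaled by 5.

5*cos(9*t)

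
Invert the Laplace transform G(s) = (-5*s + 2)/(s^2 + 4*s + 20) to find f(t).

Complete the square in the denominator: s^2 + 4*s + 20 = (s + 2)^2 + 4^2.
Split the numerator to match: -5*s + 2 = -5·(s + 2) + 3·4.
Invert each term: -5·(s + 2)/((s + 2)^2 + 16) ↔ -5e^(-2t)cos(4t); 3·4/((s + 2)^2 + 16) ↔ 3e^(-2t)sin(4t).

f(t) = 3*exp(-2*t)*sin(4*t) - 5*exp(-2*t)*cos(4*t)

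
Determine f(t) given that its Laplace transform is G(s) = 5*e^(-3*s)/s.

f(t) = Heaviside(t - 3)*(5)

The factor e^(-3s) signals a time shift by c = 3 (second shifting theorem).
L{5} = 5/s, so L^-1{5/s} = 5.
Hence the inverse is u(t - 3) times that function evaluated at t - 3.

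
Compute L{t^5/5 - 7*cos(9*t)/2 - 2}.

By linearity of the Laplace transform, transform each term separately.
(-7/2)·[L{cos(9t)} = s/(s^2 + 81)]; (1/5)·[L{t^5} = 5!/s^6 = 120/s^6]; L{-2} = -2/s.

-7*s/(2*(s^2 + 81)) - 2/s + 24/s^6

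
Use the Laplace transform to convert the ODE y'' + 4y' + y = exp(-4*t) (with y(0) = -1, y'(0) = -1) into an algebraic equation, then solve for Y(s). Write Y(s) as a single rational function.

Y(s) = (-s^2 - 9*s - 19)/(s^3 + 8*s^2 + 17*s + 4)

Laplace-transform each side.
Using L{y''} = s^2 Y - s·y(0) - y'(0) and L{y'} = sY - y(0), with y(0) = -1, y'(0) = -1, the left side becomes (s^2 + 4*s + 1)Y - (-s - 5).
The right side is L{exp(-4*t)} = 1/(s + 4).
So (s^2 + 4*s + 1)Y = 1/(s + 4) + (-s - 5).
Isolate Y and clear denominators.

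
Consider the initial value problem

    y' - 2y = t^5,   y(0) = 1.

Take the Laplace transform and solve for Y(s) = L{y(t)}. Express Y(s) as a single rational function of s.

Apply the Laplace transform to the equation.
The derivative rules (L{y'} = sY - y(0) = sY - 1) turn the left side into (s - 2)Y - (1).
The right side is L{t^5} = 120/s^6.
So (s - 2)Y = 120/s^6 + (1).
Solve for Y(s) and write it as one ratio of polynomials.

Y(s) = (s^6 + 120)/(s^7 - 2*s^6)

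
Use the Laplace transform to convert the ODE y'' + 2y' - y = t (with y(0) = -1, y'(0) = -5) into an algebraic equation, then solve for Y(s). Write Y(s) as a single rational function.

Transform both sides with L{·}.
Using L{y''} = s^2 Y - s·y(0) - y'(0) and L{y'} = sY - y(0), with y(0) = -1, y'(0) = -5, the left side becomes (s^2 + 2*s - 1)Y - (-s - 7).
The right side is L{t} = s^(-2).
So (s^2 + 2*s - 1)Y = s^(-2) + (-s - 7).
Solve for Y(s) and write it as one ratio of polynomials.

Y(s) = (-s^3 - 7*s^2 + 1)/(s^4 + 2*s^3 - s^2)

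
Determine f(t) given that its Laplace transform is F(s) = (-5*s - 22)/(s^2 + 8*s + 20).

Complete the square in the denominator: s^2 + 8*s + 20 = (s + 4)^2 + 2^2.
Split the numerator to match: -5*s - 22 = -5·(s + 4) - 1·2.
Invert each term: -5·(s + 4)/((s + 4)^2 + 4) ↔ -5e^(-4t)cos(2t); -1·2/((s + 4)^2 + 4) ↔ -e^(-4t)sin(2t).

f(t) = -exp(-4*t)*sin(2*t) - 5*exp(-4*t)*cos(2*t)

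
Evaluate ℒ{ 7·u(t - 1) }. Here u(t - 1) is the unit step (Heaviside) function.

7*exp(-s)/s

By the second shifting theorem, L{u(t - c)·g(t - c)} = e^(-cs)·H(s) with c = 1 and H(s) = L{g(t)}.
L{7} = 7/s.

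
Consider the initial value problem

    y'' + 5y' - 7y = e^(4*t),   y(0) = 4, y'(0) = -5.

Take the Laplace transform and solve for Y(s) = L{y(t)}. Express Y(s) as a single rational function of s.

Take the Laplace transform of both sides.
The derivative rules (L{y''} = s^2 Y - s·y(0) - y'(0) and L{y'} = sY - y(0), with y(0) = 4, y'(0) = -5) turn the left side into (s^2 + 5*s - 7)Y - (4*s + 15).
The right side is L{e^(4*t)} = 1/(s - 4).
So (s^2 + 5*s - 7)Y = 1/(s - 4) + (4*s + 15).
Divide through and combine into a single rational function.

Y(s) = (4*s^2 - s - 59)/(s^3 + s^2 - 27*s + 28)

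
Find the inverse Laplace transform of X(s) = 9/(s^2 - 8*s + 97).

Rewrite the denominator: s^2 - 8*s + 97 = (s - 4)^2 + 81.
The form in (s - 4) signals a first-shifting-theorem factor e^(4t).
Since L{sin(9t)} = 9/(s^2 + 81), the inverse is e^(4*t)*sin(9*t).

exp(4*t)*sin(9*t)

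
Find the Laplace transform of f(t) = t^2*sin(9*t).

L{sin(9t)} = 9/(s^2 + 81).
Then apply L{t^2·g(t)} = (-1)^2 d^2/ds^2[H(s)] with H(s) = 9/(s^2 + 81):
differentiating 2 times and applying the sign gives 54*(s^2 - 27)/(s^2 + 81)^3.

54*(s^2 - 27)/(s^2 + 81)^3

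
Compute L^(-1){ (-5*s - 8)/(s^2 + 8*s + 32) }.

3*exp(-4*t)*sin(4*t) - 5*exp(-4*t)*cos(4*t)

Complete the square in the denominator: s^2 + 8*s + 32 = (s + 4)^2 + 4^2.
Split the numerator to match: -5*s - 8 = -5·(s + 4) + 3·4.
Invert each term: -5·(s + 4)/((s + 4)^2 + 16) ↔ -5e^(-4t)cos(4t); 3·4/((s + 4)^2 + 16) ↔ 3e^(-4t)sin(4t).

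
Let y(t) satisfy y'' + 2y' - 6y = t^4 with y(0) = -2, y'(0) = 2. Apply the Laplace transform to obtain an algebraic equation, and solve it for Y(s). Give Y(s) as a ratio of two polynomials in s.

Y(s) = (-2*s^6 - 2*s^5 + 24)/(s^7 + 2*s^6 - 6*s^5)

Transform both sides with L{·}.
The derivative rules (L{y''} = s^2 Y - s·y(0) - y'(0) and L{y'} = sY - y(0), with y(0) = -2, y'(0) = 2) turn the left side into (s^2 + 2*s - 6)Y - (-2*s - 2).
The right side is L{t^4} = 24/s^5.
So (s^2 + 2*s - 6)Y = 24/s^5 + (-2*s - 2).
Isolate Y and clear denominators.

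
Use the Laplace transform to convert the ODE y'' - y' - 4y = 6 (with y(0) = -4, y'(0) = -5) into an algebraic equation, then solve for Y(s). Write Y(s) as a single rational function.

Y(s) = (-4*s^2 - s + 6)/(s^3 - s^2 - 4*s)

Apply the Laplace transform to the equation.
The derivative rules (L{y''} = s^2 Y - s·y(0) - y'(0) and L{y'} = sY - y(0), with y(0) = -4, y'(0) = -5) turn the left side into (s^2 - s - 4)Y - (-4*s - 1).
The right side is L{6} = 6/s.
So (s^2 - s - 4)Y = 6/s + (-4*s - 1).
Divide through and combine into a single rational function.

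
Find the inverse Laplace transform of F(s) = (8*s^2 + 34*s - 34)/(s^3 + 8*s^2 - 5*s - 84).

Factor the denominator: s^3 + 8*s^2 - 5*s - 84 = (s - 3)*(s + 4)*(s + 7).
Partial fraction decomposition gives [2/(s + 4)] + [4/(s + 7)] + [2/(s - 3)].
Invert each term: 2/(s + 4) ↔ 2e^(-4t); 4/(s + 7) ↔ 4e^(-7t); 2/(s - 3) ↔ 2e^(3t).

2*exp(3*t) + 2*exp(-4*t) + 4*exp(-7*t)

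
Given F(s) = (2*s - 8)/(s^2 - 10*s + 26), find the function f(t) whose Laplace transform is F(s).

Complete the square in the denominator: s^2 - 10*s + 26 = (s - 5)^2 + 1^2.
Split the numerator to match: 2*s - 8 = 2·(s - 5) + 2·1.
Invert each term: 2·(s - 5)/((s - 5)^2 + 1) ↔ 2e^(5t)cos(t); 2·1/((s - 5)^2 + 1) ↔ 2e^(5t)sin(t).

f(t) = 2*exp(5*t)*sin(t) + 2*exp(5*t)*cos(t)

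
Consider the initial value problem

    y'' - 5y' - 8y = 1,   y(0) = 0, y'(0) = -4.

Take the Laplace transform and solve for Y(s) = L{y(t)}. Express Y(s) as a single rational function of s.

Apply the Laplace transform to the equation.
With L{y''} = s^2 Y - s·y(0) - y'(0) and L{y'} = sY - y(0), with y(0) = 0, y'(0) = -4: the LHS transforms to (s^2 - 5*s - 8)Y - (-4).
The right side is L{1} = 1/s.
So (s^2 - 5*s - 8)Y = 1/s + (-4).
Isolate Y and clear denominators.

Y(s) = (-4*s + 1)/(s^3 - 5*s^2 - 8*s)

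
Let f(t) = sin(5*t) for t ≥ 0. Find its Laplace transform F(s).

F(s) = 5/(s^2 + 25)

L{sin(5t)} = 5/(s^2 + 25).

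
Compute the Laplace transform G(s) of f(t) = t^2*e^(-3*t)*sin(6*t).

L{sin(6t)} = 6/(s^2 + 36).
Multiplying by e^(-3t) shifts s → s + 3, so L{e^(-3*t)*sin(6*t)} = 6/((s + 3)^2 + 36).
Then apply L{t^2·g(t)} = (-1)^2 d^2/ds^2[H(s)] with H(s) = 6/((s + 3)^2 + 36):
differentiating 2 times and applying the sign gives 36*(s^2 + 6*s - 3)/(s^2 + 6*s + 45)^3.

G(s) = 36*(s^2 + 6*s - 3)/(s^2 + 6*s + 45)^3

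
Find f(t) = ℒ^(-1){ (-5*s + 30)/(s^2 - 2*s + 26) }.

Complete the square in the denominator: s^2 - 2*s + 26 = (s - 1)^2 + 5^2.
Split the numerator to match: -5*s + 30 = -5·(s - 1) + 5·5.
Invert each term: -5·(s - 1)/((s - 1)^2 + 25) ↔ -5e^(t)cos(5t); 5·5/((s - 1)^2 + 25) ↔ 5e^(t)sin(5t).

f(t) = 5*exp(t)*sin(5*t) - 5*exp(t)*cos(5*t)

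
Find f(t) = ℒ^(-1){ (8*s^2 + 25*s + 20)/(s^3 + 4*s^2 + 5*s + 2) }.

f(t) = 3*t*exp(-t) + 6*exp(-t) + 2*exp(-2*t)

Factor the denominator: s^3 + 4*s^2 + 5*s + 2 = (s + 1)^2*(s + 2).
Partial fraction decomposition gives [6/(s + 1)] + [3/(s + 1)^2] + [2/(s + 2)].
Invert each term: 6/(s + 1) ↔ 6e^(-t); 3/(s + 1)^2 ↔ 3t·e^(-t); 2/(s + 2) ↔ 2e^(-2t).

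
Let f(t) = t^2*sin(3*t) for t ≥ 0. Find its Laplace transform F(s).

L{sin(3t)} = 3/(s^2 + 9).
Then apply L{t^2·g(t)} = (-1)^2 d^2/ds^2[G(s)] with G(s) = 3/(s^2 + 9):
differentiating 2 times and applying the sign gives 18*(s^2 - 3)/(s^2 + 9)^3.

F(s) = 18*(s^2 - 3)/(s^2 + 9)^3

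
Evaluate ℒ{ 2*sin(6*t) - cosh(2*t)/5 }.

By linearity of the Laplace transform, transform each term separately.
(-1/5)·[L{cosh(2t)} = s/(s^2 - 4)]; (2)·[L{sin(6t)} = 6/(s^2 + 36)].

-s/(5*(s^2 - 4)) + 12/(s^2 + 36)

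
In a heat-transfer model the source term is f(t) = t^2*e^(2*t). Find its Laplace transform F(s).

F(s) = 2/(s - 2)^3

L{e^(2t)} = 1/(s - 2).
Then apply L{t^2·g(t)} = (-1)^2 d^2/ds^2[G(s)] with G(s) = 1/(s - 2):
differentiating 2 times and applying the sign gives 2/(s - 2)^3.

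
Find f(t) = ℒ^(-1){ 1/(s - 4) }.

Since L{e^(4t)} = 1/(s - 4), the inverse is e^(4*t).

f(t) = exp(4*t)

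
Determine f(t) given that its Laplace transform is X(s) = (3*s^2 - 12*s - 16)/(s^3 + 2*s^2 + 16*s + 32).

f(t) = -4*sin(4*t) + 2*cos(4*t) + exp(-2*t)

Factor the denominator: s^3 + 2*s^2 + 16*s + 32 = (s + 2)*(s^2 + 16).
Partial fraction decomposition gives [1/(s + 2)] + [2*s/(s^2 + 16)] + [-16/(s^2 + 16)].
Invert each term: 1/(s + 2) ↔ e^(-2t); 2·s/(s^2 + 16) ↔ 2cos(4t); -4·4/(s^2 + 16) ↔ -4sin(4t).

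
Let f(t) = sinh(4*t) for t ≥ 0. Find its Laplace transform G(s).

G(s) = 4/(s^2 - 16)

L{sinh(4t)} = 4/(s^2 - 16).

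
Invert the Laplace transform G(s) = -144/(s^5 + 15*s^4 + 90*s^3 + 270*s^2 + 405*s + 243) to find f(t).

f(t) = -6*t^4*exp(-3*t)

Rewrite the denominator: s^5 + 15*s^4 + 90*s^3 + 270*s^2 + 405*s + 243 = (s + 3)^5.
The form in (s + 3) signals a first-shifting-theorem factor e^(-3t).
Since L{t^4} = 4!/s^5 = 24/s^5, the inverse is t^4*exp(-3*t), scaled by -6.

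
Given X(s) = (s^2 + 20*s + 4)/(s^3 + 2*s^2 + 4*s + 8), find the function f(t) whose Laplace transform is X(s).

Factor the denominator: s^3 + 2*s^2 + 4*s + 8 = (s + 2)*(s^2 + 4).
Partial fraction decomposition gives [-4/(s + 2)] + [5*s/(s^2 + 4)] + [10/(s^2 + 4)].
Invert each term: -4/(s + 2) ↔ -4e^(-2t); 5·s/(s^2 + 4) ↔ 5cos(2t); 5·2/(s^2 + 4) ↔ 5sin(2t).

f(t) = 5*sin(2*t) + 5*cos(2*t) - 4*exp(-2*t)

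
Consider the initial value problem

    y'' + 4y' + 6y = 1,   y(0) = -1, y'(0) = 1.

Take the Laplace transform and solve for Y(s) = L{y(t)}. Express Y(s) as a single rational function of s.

Transform both sides with L{·}.
The derivative rules (L{y''} = s^2 Y - s·y(0) - y'(0) and L{y'} = sY - y(0), with y(0) = -1, y'(0) = 1) turn the left side into (s^2 + 4*s + 6)Y - (-s - 3).
The right side is L{1} = 1/s.
So (s^2 + 4*s + 6)Y = 1/s + (-s - 3).
Divide through and combine into a single rational function.

Y(s) = (-s^2 - 3*s + 1)/(s^3 + 4*s^2 + 6*s)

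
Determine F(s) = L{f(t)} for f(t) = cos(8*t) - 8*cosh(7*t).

By linearity of the Laplace transform, transform each term separately.
L{cos(8t)} = s/(s^2 + 64); (-8)·[L{cosh(7t)} = s/(s^2 - 49)].

F(s) = s/(s^2 + 64) - 8*s/(s^2 - 49)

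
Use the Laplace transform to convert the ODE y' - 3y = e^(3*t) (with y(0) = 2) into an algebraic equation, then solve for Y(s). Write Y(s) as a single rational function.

Transform both sides with L{·}.
Using L{y'} = sY - y(0) = sY - 2, the left side becomes (s - 3)Y - (2).
The right side is L{e^(3*t)} = 1/(s - 3).
So (s - 3)Y = 1/(s - 3) + (2).
Solve for Y(s) and write it as one ratio of polynomials.

Y(s) = (2*s - 5)/(s^2 - 6*s + 9)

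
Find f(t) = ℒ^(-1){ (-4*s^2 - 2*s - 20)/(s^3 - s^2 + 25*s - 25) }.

f(t) = -exp(t) - sin(5*t) - 3*cos(5*t)

Factor the denominator: s^3 - s^2 + 25*s - 25 = (s - 1)*(s^2 + 25).
Partial fraction decomposition gives [-1/(s - 1)] + [-3*s/(s^2 + 25)] + [-5/(s^2 + 25)].
Invert each term: -1/(s - 1) ↔ -e^(t); -3·s/(s^2 + 25) ↔ -3cos(5t); -1·5/(s^2 + 25) ↔ -sin(5t).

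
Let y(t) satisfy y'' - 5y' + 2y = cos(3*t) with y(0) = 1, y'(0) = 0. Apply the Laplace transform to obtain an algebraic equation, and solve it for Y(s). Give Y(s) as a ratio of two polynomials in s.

Y(s) = (s^3 - 5*s^2 + 10*s - 45)/(s^4 - 5*s^3 + 11*s^2 - 45*s + 18)

Take the Laplace transform of both sides.
Using L{y''} = s^2 Y - s·y(0) - y'(0) and L{y'} = sY - y(0), with y(0) = 1, y'(0) = 0, the left side becomes (s^2 - 5*s + 2)Y - (s - 5).
The right side is L{cos(3*t)} = s/(s^2 + 9).
So (s^2 - 5*s + 2)Y = s/(s^2 + 9) + (s - 5).
Divide through and combine into a single rational function.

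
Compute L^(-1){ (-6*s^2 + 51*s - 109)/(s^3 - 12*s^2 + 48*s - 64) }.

Factor the denominator: s^3 - 12*s^2 + 48*s - 64 = (s - 4)^3.
Partial fraction decomposition gives [-6/(s - 4)] + [3/(s - 4)^2] + [-1/(s - 4)^3].
Invert each term: -6/(s - 4) ↔ -6e^(4t); 3/(s - 4)^2 ↔ 3t·e^(4t); -1/(s - 4)^3 ↔ (-1/2)t^2·e^(4t).

-t^2*exp(4*t)/2 + 3*t*exp(4*t) - 6*exp(4*t)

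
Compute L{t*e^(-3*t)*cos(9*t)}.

(s - 6)*(s + 12)/(s^2 + 6*s + 90)^2

L{cos(9t)} = s/(s^2 + 81).
Multiplying by e^(-3t) shifts s → s + 3, so L{e^(-3*t)*cos(9*t)} = (s + 3)/((s + 3)^2 + 81).
Then apply L{t·g(t)} = -d/ds[H(s)] with H(s) = (s + 3)/((s + 3)^2 + 81):
differentiating 1 time and applying the sign gives (s - 6)*(s + 12)/(s^2 + 6*s + 90)^2.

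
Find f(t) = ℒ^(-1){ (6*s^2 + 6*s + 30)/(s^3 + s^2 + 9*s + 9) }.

f(t) = sin(3*t) + 3*cos(3*t) + 3*exp(-t)

Factor the denominator: s^3 + s^2 + 9*s + 9 = (s + 1)*(s^2 + 9).
Partial fraction decomposition gives [3/(s + 1)] + [3*s/(s^2 + 9)] + [3/(s^2 + 9)].
Invert each term: 3/(s + 1) ↔ 3e^(-t); 3·s/(s^2 + 9) ↔ 3cos(3t); 1·3/(s^2 + 9) ↔ sin(3t).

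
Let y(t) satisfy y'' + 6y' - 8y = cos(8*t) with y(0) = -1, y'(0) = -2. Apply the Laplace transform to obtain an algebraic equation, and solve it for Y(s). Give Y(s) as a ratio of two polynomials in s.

Y(s) = (-s^3 - 8*s^2 - 63*s - 512)/(s^4 + 6*s^3 + 56*s^2 + 384*s - 512)

Apply the Laplace transform to the equation.
The derivative rules (L{y''} = s^2 Y - s·y(0) - y'(0) and L{y'} = sY - y(0), with y(0) = -1, y'(0) = -2) turn the left side into (s^2 + 6*s - 8)Y - (-s - 8).
The right side is L{cos(8*t)} = s/(s^2 + 64).
So (s^2 + 6*s - 8)Y = s/(s^2 + 64) + (-s - 8).
Solve for Y(s) and write it as one ratio of polynomials.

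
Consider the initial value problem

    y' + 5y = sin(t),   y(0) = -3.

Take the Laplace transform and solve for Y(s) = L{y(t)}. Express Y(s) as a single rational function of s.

Y(s) = (-3*s^2 - 2)/(s^3 + 5*s^2 + s + 5)

Apply the Laplace transform to the equation.
Using L{y'} = sY - y(0) = sY - (-3), the left side becomes (s + 5)Y - (-3).
The right side is L{sin(t)} = 1/(s^2 + 1).
So (s + 5)Y = 1/(s^2 + 1) + (-3).
Divide through and combine into a single rational function.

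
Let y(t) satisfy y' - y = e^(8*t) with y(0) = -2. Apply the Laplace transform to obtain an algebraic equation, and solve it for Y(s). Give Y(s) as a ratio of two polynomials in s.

Apply the Laplace transform to the equation.
Using L{y'} = sY - y(0) = sY - (-2), the left side becomes (s - 1)Y - (-2).
The right side is L{e^(8*t)} = 1/(s - 8).
So (s - 1)Y = 1/(s - 8) + (-2).
Divide through and combine into a single rational function.

Y(s) = (-2*s + 17)/(s^2 - 9*s + 8)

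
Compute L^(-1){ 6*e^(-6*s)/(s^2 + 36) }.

The factor e^(-6s) signals a time shift by c = 6 (second shifting theorem).
L{sin(6t)} = 6/(s^2 + 36), so L^-1{6/(s^2 + 36)} = sin(6*t).
Hence the inverse is u(t - 6) times that function evaluated at t - 6.

Heaviside(t - 6)*(sin(6*t - 36))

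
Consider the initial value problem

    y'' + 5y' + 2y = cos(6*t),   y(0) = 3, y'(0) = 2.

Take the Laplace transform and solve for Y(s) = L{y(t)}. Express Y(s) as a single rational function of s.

Transform both sides with L{·}.
With L{y''} = s^2 Y - s·y(0) - y'(0) and L{y'} = sY - y(0), with y(0) = 3, y'(0) = 2: the LHS transforms to (s^2 + 5*s + 2)Y - (3*s + 17).
The right side is L{cos(6*t)} = s/(s^2 + 36).
So (s^2 + 5*s + 2)Y = s/(s^2 + 36) + (3*s + 17).
Solve for Y(s) and write it as one ratio of polynomials.

Y(s) = (3*s^3 + 17*s^2 + 109*s + 612)/(s^4 + 5*s^3 + 38*s^2 + 180*s + 72)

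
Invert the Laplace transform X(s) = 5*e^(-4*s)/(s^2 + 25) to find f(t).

f(t) = Heaviside(t - 4)*(sin(5*t - 20))

The factor e^(-4s) signals a time shift by c = 4 (second shifting theorem).
L{sin(5t)} = 5/(s^2 + 25), so L^-1{5/(s^2 + 25)} = sin(5*t).
Hence the inverse is u(t - 4) times that function evaluated at t - 4.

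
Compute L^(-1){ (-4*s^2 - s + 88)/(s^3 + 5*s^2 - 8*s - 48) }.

Factor the denominator: s^3 + 5*s^2 - 8*s - 48 = (s - 3)*(s + 4)^2.
Partial fraction decomposition gives [-5/(s + 4)] + [-4/(s + 4)^2] + [1/(s - 3)].
Invert each term: -5/(s + 4) ↔ -5e^(-4t); -4/(s + 4)^2 ↔ -4t·e^(-4t); 1/(s - 3) ↔ e^(3t).

-4*t*exp(-4*t) + exp(3*t) - 5*exp(-4*t)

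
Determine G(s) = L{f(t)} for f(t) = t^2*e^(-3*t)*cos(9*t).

G(s) = 2*(s + 3)*(s^2 + 6*s - 234)/(s^2 + 6*s + 90)^3

L{cos(9t)} = s/(s^2 + 81).
Multiplying by e^(-3t) shifts s → s + 3, so L{e^(-3*t)*cos(9*t)} = (s + 3)/((s + 3)^2 + 81).
Then apply L{t^2·g(t)} = (-1)^2 d^2/ds^2[H(s)] with H(s) = (s + 3)/((s + 3)^2 + 81):
differentiating 2 times and applying the sign gives 2*(s + 3)*(s^2 + 6*s - 234)/(s^2 + 6*s + 90)^3.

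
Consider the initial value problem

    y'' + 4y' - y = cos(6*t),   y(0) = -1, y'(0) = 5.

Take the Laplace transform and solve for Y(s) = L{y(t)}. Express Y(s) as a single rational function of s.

Laplace-transform each side.
Using L{y''} = s^2 Y - s·y(0) - y'(0) and L{y'} = sY - y(0), with y(0) = -1, y'(0) = 5, the left side becomes (s^2 + 4*s - 1)Y - (-s + 1).
The right side is L{cos(6*t)} = s/(s^2 + 36).
So (s^2 + 4*s - 1)Y = s/(s^2 + 36) + (-s + 1).
Solve for Y(s) and write it as one ratio of polynomials.

Y(s) = (-s^3 + s^2 - 35*s + 36)/(s^4 + 4*s^3 + 35*s^2 + 144*s - 36)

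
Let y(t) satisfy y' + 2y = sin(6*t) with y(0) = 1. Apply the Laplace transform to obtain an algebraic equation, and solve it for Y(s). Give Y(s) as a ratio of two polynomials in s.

Laplace-transform each side.
Using L{y'} = sY - y(0) = sY - 1, the left side becomes (s + 2)Y - (1).
The right side is L{sin(6*t)} = 6/(s^2 + 36).
So (s + 2)Y = 6/(s^2 + 36) + (1).
Solve for Y(s) and write it as one ratio of polynomials.

Y(s) = (s^2 + 42)/(s^3 + 2*s^2 + 36*s + 72)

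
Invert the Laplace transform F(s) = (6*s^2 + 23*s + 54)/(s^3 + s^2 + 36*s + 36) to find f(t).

Factor the denominator: s^3 + s^2 + 36*s + 36 = (s + 1)*(s^2 + 36).
Partial fraction decomposition gives [1/(s + 1)] + [5*s/(s^2 + 36)] + [18/(s^2 + 36)].
Invert each term: 1/(s + 1) ↔ e^(-t); 5·s/(s^2 + 36) ↔ 5cos(6t); 3·6/(s^2 + 36) ↔ 3sin(6t).

f(t) = 3*sin(6*t) + 5*cos(6*t) + exp(-t)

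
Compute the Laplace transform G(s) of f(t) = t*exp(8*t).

G(s) = (s - 8)^(-2)

L{t} = 1!/s^2 = 1/s^2.
By the first shifting theorem, multiplying by e^(8t) replaces s with s - 8.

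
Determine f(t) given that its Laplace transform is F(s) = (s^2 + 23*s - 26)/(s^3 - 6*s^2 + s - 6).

Factor the denominator: s^3 - 6*s^2 + s - 6 = (s - 6)*(s^2 + 1).
Partial fraction decomposition gives [4/(s - 6)] + [-3*s/(s^2 + 1)] + [5/(s^2 + 1)].
Invert each term: 4/(s - 6) ↔ 4e^(6t); -3·s/(s^2 + 1) ↔ -3cos(t); 5·1/(s^2 + 1) ↔ 5sin(t).

f(t) = 4*exp(6*t) + 5*sin(t) - 3*cos(t)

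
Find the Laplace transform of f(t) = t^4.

24/s^5

L{t^4} = 4!/s^5 = 24/s^5.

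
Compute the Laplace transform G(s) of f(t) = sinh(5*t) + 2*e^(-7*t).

G(s) = 5/(s^2 - 25) + 2/(s + 7)

The transform is linear, so treat each term independently.
L{sinh(5t)} = 5/(s^2 - 25); (2)·[L{e^(-7t)} = 1/(s + 7)].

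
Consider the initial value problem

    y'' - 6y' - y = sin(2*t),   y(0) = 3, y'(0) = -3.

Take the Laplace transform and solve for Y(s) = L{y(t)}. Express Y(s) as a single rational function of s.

Y(s) = (3*s^3 - 21*s^2 + 12*s - 82)/(s^4 - 6*s^3 + 3*s^2 - 24*s - 4)

Apply the Laplace transform to the equation.
With L{y''} = s^2 Y - s·y(0) - y'(0) and L{y'} = sY - y(0), with y(0) = 3, y'(0) = -3: the LHS transforms to (s^2 - 6*s - 1)Y - (3*s - 21).
The right side is L{sin(2*t)} = 2/(s^2 + 4).
So (s^2 - 6*s - 1)Y = 2/(s^2 + 4) + (3*s - 21).
Solve for Y(s) and write it as one ratio of polynomials.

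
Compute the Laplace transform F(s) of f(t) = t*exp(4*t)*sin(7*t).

L{sin(7t)} = 7/(s^2 + 49).
Multiplying by e^(4t) shifts s → s - 4, so L{exp(4*t)*sin(7*t)} = 7/((s - 4)^2 + 49).
Then apply L{t·g(t)} = -d/ds[G(s)] with G(s) = 7/((s - 4)^2 + 49):
differentiating 1 time and applying the sign gives 14*(s - 4)/(s^2 - 8*s + 65)^2.

F(s) = 14*(s - 4)/(s^2 - 8*s + 65)^2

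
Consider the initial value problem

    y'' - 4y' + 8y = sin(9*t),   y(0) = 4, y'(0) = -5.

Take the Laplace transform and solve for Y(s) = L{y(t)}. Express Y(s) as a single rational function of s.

Y(s) = (4*s^3 - 21*s^2 + 324*s - 1692)/(s^4 - 4*s^3 + 89*s^2 - 324*s + 648)

Laplace-transform each side.
Using L{y''} = s^2 Y - s·y(0) - y'(0) and L{y'} = sY - y(0), with y(0) = 4, y'(0) = -5, the left side becomes (s^2 - 4*s + 8)Y - (4*s - 21).
The right side is L{sin(9*t)} = 9/(s^2 + 81).
So (s^2 - 4*s + 8)Y = 9/(s^2 + 81) + (4*s - 21).
Divide through and combine into a single rational function.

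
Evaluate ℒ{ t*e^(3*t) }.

(s - 3)^(-2)

L{t} = 1!/s^2 = 1/s^2.
By the first shifting theorem, multiplying by e^(3t) replaces s with s - 3.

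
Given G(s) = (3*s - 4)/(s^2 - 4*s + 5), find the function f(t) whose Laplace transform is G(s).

f(t) = 2*exp(2*t)*sin(t) + 3*exp(2*t)*cos(t)

Complete the square in the denominator: s^2 - 4*s + 5 = (s - 2)^2 + 1^2.
Split the numerator to match: 3*s - 4 = 3·(s - 2) + 2·1.
Invert each term: 3·(s - 2)/((s - 2)^2 + 1) ↔ 3e^(2t)cos(t); 2·1/((s - 2)^2 + 1) ↔ 2e^(2t)sin(t).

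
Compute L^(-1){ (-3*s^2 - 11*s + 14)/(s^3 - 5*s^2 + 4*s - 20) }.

-4*exp(5*t) - 3*sin(2*t) + cos(2*t)

Factor the denominator: s^3 - 5*s^2 + 4*s - 20 = (s - 5)*(s^2 + 4).
Partial fraction decomposition gives [-4/(s - 5)] + [s/(s^2 + 4)] + [-6/(s^2 + 4)].
Invert each term: -4/(s - 5) ↔ -4e^(5t); 1·s/(s^2 + 4) ↔ cos(2t); -3·2/(s^2 + 4) ↔ -3sin(2t).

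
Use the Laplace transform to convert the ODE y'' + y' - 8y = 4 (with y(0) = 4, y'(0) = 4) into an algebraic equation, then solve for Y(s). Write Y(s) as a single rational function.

Y(s) = (4*s^2 + 8*s + 4)/(s^3 + s^2 - 8*s)

Take the Laplace transform of both sides.
Using L{y''} = s^2 Y - s·y(0) - y'(0) and L{y'} = sY - y(0), with y(0) = 4, y'(0) = 4, the left side becomes (s^2 + s - 8)Y - (4*s + 8).
The right side is L{4} = 4/s.
So (s^2 + s - 8)Y = 4/s + (4*s + 8).
Solve for Y(s) and write it as one ratio of polynomials.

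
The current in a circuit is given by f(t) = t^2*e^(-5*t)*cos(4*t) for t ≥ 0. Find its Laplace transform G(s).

G(s) = 2*(s + 5)*(s^2 + 10*s - 23)/(s^2 + 10*s + 41)^3

L{cos(4t)} = s/(s^2 + 16).
Multiplying by e^(-5t) shifts s → s + 5, so L{e^(-5*t)*cos(4*t)} = (s + 5)/((s + 5)^2 + 16).
Then apply L{t^2·g(t)} = (-1)^2 d^2/ds^2[H(s)] with H(s) = (s + 5)/((s + 5)^2 + 16):
differentiating 2 times and applying the sign gives 2*(s + 5)*(s^2 + 10*s - 23)/(s^2 + 10*s + 41)^3.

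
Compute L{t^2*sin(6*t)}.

L{sin(6t)} = 6/(s^2 + 36).
Then apply L{t^2·g(t)} = (-1)^2 d^2/ds^2[G(s)] with G(s) = 6/(s^2 + 36):
differentiating 2 times and applying the sign gives 36*(s^2 - 12)/(s^2 + 36)^3.

36*(s^2 - 12)/(s^2 + 36)^3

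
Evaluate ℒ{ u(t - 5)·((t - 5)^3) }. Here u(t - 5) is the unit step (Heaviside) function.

By the second shifting theorem, L{u(t - c)·g(t - c)} = e^(-cs)·G(s) with c = 5 and G(s) = L{g(t)}.
L{t^3} = 3!/s^4 = 6/s^4.

6*exp(-5*s)/s^4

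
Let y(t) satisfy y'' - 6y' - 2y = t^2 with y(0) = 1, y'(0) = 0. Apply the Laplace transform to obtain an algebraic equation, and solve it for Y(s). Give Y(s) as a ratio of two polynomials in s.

Y(s) = (s^4 - 6*s^3 + 2)/(s^5 - 6*s^4 - 2*s^3)

Apply the Laplace transform to the equation.
Using L{y''} = s^2 Y - s·y(0) - y'(0) and L{y'} = sY - y(0), with y(0) = 1, y'(0) = 0, the left side becomes (s^2 - 6*s - 2)Y - (s - 6).
The right side is L{t^2} = 2/s^3.
So (s^2 - 6*s - 2)Y = 2/s^3 + (s - 6).
Isolate Y and clear denominators.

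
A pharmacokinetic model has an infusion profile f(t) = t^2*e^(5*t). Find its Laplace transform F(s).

L{e^(5t)} = 1/(s - 5).
Then apply L{t^2·g(t)} = (-1)^2 d^2/ds^2[G(s)] with G(s) = 1/(s - 5):
differentiating 2 times and applying the sign gives 2/(s - 5)^3.

F(s) = 2/(s - 5)^3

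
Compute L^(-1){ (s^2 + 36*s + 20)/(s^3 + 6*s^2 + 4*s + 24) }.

3*sin(2*t) + 5*cos(2*t) - 4*exp(-6*t)

Factor the denominator: s^3 + 6*s^2 + 4*s + 24 = (s + 6)*(s^2 + 4).
Partial fraction decomposition gives [-4/(s + 6)] + [5*s/(s^2 + 4)] + [6/(s^2 + 4)].
Invert each term: -4/(s + 6) ↔ -4e^(-6t); 5·s/(s^2 + 4) ↔ 5cos(2t); 3·2/(s^2 + 4) ↔ 3sin(2t).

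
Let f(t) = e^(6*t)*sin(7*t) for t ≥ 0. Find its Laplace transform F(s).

L{sin(7t)} = 7/(s^2 + 49).
By the first shifting theorem, multiplying by e^(6t) replaces s with s - 6.

F(s) = 7/((s - 6)^2 + 49)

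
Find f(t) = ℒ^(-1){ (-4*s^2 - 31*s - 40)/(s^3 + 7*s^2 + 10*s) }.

f(t) = -4 - exp(-2*t) + exp(-5*t)

Factor the denominator: s^3 + 7*s^2 + 10*s = s*(s + 2)*(s + 5).
Partial fraction decomposition gives [1/(s + 5)] + [-1/(s + 2)] + [-4/s].
Invert each term: 1/(s + 5) ↔ e^(-5t); -1/(s + 2) ↔ -e^(-2t); -4/(s - 0) ↔ -4e^(0t).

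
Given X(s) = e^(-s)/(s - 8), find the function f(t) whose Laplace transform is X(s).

f(t) = Heaviside(t - 1)*(exp(8*t - 8))

The factor e^(-s) signals a time shift by c = 1 (second shifting theorem).
L{e^(8t)} = 1/(s - 8), so L^-1{1/(s - 8)} = e^(8*t).
Hence the inverse is u(t - 1) times that function evaluated at t - 1.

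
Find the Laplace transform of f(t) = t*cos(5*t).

(s - 5)*(s + 5)/(s^2 + 25)^2

L{cos(5t)} = s/(s^2 + 25).
Then apply L{t·g(t)} = -d/ds[G(s)] with G(s) = s/(s^2 + 25):
differentiating 1 time and applying the sign gives (s - 5)*(s + 5)/(s^2 + 25)^2.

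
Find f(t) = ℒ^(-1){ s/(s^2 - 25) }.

f(t) = cosh(5*t)

Since L{cosh(5t)} = s/(s^2 - 25), the inverse is cosh(5*t).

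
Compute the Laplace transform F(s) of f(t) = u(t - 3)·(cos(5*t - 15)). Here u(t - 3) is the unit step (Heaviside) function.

By the second shifting theorem, L{u(t - c)·g(t - c)} = e^(-cs)·G(s) with c = 3 and G(s) = L{g(t)}.
L{cos(5t)} = s/(s^2 + 25).

F(s) = s*exp(-3*s)/(s^2 + 25)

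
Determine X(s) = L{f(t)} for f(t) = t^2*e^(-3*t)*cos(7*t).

X(s) = 2*(s + 3)*(s^2 + 6*s - 138)/(s^2 + 6*s + 58)^3

L{cos(7t)} = s/(s^2 + 49).
Multiplying by e^(-3t) shifts s → s + 3, so L{e^(-3*t)*cos(7*t)} = (s + 3)/((s + 3)^2 + 49).
Then apply L{t^2·g(t)} = (-1)^2 d^2/ds^2[G(s)] with G(s) = (s + 3)/((s + 3)^2 + 49):
differentiating 2 times and applying the sign gives 2*(s + 3)*(s^2 + 6*s - 138)/(s^2 + 6*s + 58)^3.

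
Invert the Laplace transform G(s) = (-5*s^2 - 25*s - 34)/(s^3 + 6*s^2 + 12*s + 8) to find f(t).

f(t) = -2*t^2*exp(-2*t) - 5*t*exp(-2*t) - 5*exp(-2*t)

Factor the denominator: s^3 + 6*s^2 + 12*s + 8 = (s + 2)^3.
Partial fraction decomposition gives [-5/(s + 2)] + [-5/(s + 2)^2] + [-4/(s + 2)^3].
Invert each term: -5/(s + 2) ↔ -5e^(-2t); -5/(s + 2)^2 ↔ -5t·e^(-2t); -4/(s + 2)^3 ↔ (-2)t^2·e^(-2t).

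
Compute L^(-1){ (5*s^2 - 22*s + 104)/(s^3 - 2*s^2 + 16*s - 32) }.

4*exp(2*t) - 5*sin(4*t) + cos(4*t)

Factor the denominator: s^3 - 2*s^2 + 16*s - 32 = (s - 2)*(s^2 + 16).
Partial fraction decomposition gives [4/(s - 2)] + [s/(s^2 + 16)] + [-20/(s^2 + 16)].
Invert each term: 4/(s - 2) ↔ 4e^(2t); 1·s/(s^2 + 16) ↔ cos(4t); -5·4/(s^2 + 16) ↔ -5sin(4t).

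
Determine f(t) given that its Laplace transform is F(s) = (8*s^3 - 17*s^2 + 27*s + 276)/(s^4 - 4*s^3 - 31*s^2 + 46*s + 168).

Factor the denominator: s^4 - 4*s^3 - 31*s^2 + 46*s + 168 = (s - 7)*(s - 3)*(s + 2)*(s + 4).
Partial fraction decomposition gives [6/(s - 7)] + [4/(s + 4)] + [1/(s + 2)] + [-3/(s - 3)].
Invert each term: 6/(s - 7) ↔ 6e^(7t); 4/(s + 4) ↔ 4e^(-4t); 1/(s + 2) ↔ e^(-2t); -3/(s - 3) ↔ -3e^(3t).

f(t) = 6*exp(7*t) - 3*exp(3*t) + exp(-2*t) + 4*exp(-4*t)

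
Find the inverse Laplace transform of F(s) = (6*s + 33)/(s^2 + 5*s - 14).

5*exp(2*t) + exp(-7*t)

Factor the denominator: s^2 + 5*s - 14 = (s - 2)*(s + 7).
Partial fraction decomposition gives [1/(s + 7)] + [5/(s - 2)].
Invert each term: 1/(s + 7) ↔ e^(-7t); 5/(s - 2) ↔ 5e^(2t).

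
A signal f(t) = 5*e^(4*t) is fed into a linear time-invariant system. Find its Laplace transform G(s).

L{5} = 5/s.
By the first shifting theorem, multiplying by e^(4t) replaces s with s - 4.

G(s) = 5/(s - 4)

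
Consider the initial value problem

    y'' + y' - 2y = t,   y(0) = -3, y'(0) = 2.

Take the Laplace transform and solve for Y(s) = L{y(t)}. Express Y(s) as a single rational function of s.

Apply the Laplace transform to the equation.
Using L{y''} = s^2 Y - s·y(0) - y'(0) and L{y'} = sY - y(0), with y(0) = -3, y'(0) = 2, the left side becomes (s^2 + s - 2)Y - (-3*s - 1).
The right side is L{t} = s^(-2).
So (s^2 + s - 2)Y = s^(-2) + (-3*s - 1).
Isolate Y and clear denominators.

Y(s) = (-3*s^3 - s^2 + 1)/(s^4 + s^3 - 2*s^2)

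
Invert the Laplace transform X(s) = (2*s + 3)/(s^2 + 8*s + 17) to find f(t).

Complete the square in the denominator: s^2 + 8*s + 17 = (s + 4)^2 + 1^2.
Split the numerator to match: 2*s + 3 = 2·(s + 4) - 5·1.
Invert each term: 2·(s + 4)/((s + 4)^2 + 1) ↔ 2e^(-4t)cos(t); -5·1/((s + 4)^2 + 1) ↔ -5e^(-4t)sin(t).

f(t) = -5*exp(-4*t)*sin(t) + 2*exp(-4*t)*cos(t)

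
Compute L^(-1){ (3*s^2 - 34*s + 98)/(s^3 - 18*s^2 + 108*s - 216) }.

t^2*exp(6*t) + 2*t*exp(6*t) + 3*exp(6*t)

Factor the denominator: s^3 - 18*s^2 + 108*s - 216 = (s - 6)^3.
Partial fraction decomposition gives [3/(s - 6)] + [2/(s - 6)^2] + [2/(s - 6)^3].
Invert each term: 3/(s - 6) ↔ 3e^(6t); 2/(s - 6)^2 ↔ 2t·e^(6t); 2/(s - 6)^3 ↔ (1)t^2·e^(6t).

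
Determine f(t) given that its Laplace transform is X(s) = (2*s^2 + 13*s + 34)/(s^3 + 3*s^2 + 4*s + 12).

f(t) = 5*sin(2*t) + cos(2*t) + exp(-3*t)

Factor the denominator: s^3 + 3*s^2 + 4*s + 12 = (s + 3)*(s^2 + 4).
Partial fraction decomposition gives [1/(s + 3)] + [s/(s^2 + 4)] + [10/(s^2 + 4)].
Invert each term: 1/(s + 3) ↔ e^(-3t); 1·s/(s^2 + 4) ↔ cos(2t); 5·2/(s^2 + 4) ↔ 5sin(2t).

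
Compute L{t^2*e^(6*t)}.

L{t^2} = 2!/s^3 = 2/s^3.
By the first shifting theorem, multiplying by e^(6t) replaces s with s - 6.

2/(s - 6)^3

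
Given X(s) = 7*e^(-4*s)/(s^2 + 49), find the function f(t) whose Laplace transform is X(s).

f(t) = Heaviside(t - 4)*(sin(7*t - 28))

The factor e^(-4s) signals a time shift by c = 4 (second shifting theorem).
L{sin(7t)} = 7/(s^2 + 49), so L^-1{7/(s^2 + 49)} = sin(7*t).
Hence the inverse is u(t - 4) times that function evaluated at t - 4.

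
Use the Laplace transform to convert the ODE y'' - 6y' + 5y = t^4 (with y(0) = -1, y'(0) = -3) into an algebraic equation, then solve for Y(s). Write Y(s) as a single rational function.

Y(s) = (-s^6 + 3*s^5 + 24)/(s^7 - 6*s^6 + 5*s^5)

Apply the Laplace transform to the equation.
Using L{y''} = s^2 Y - s·y(0) - y'(0) and L{y'} = sY - y(0), with y(0) = -1, y'(0) = -3, the left side becomes (s^2 - 6*s + 5)Y - (-s + 3).
The right side is L{t^4} = 24/s^5.
So (s^2 - 6*s + 5)Y = 24/s^5 + (-s + 3).
Solve for Y(s) and write it as one ratio of polynomials.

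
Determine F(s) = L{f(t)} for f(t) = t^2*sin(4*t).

L{sin(4t)} = 4/(s^2 + 16).
Then apply L{t^2·g(t)} = (-1)^2 d^2/ds^2[G(s)] with G(s) = 4/(s^2 + 16):
differentiating 2 times and applying the sign gives 8*(3*s^2 - 16)/(s^2 + 16)^3.

F(s) = 8*(3*s^2 - 16)/(s^2 + 16)^3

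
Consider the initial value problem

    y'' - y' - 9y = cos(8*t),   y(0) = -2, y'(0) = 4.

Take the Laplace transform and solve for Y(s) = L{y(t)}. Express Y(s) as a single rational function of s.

Y(s) = (-2*s^3 + 6*s^2 - 127*s + 384)/(s^4 - s^3 + 55*s^2 - 64*s - 576)

Take the Laplace transform of both sides.
Using L{y''} = s^2 Y - s·y(0) - y'(0) and L{y'} = sY - y(0), with y(0) = -2, y'(0) = 4, the left side becomes (s^2 - s - 9)Y - (-2*s + 6).
The right side is L{cos(8*t)} = s/(s^2 + 64).
So (s^2 - s - 9)Y = s/(s^2 + 64) + (-2*s + 6).
Isolate Y and clear denominators.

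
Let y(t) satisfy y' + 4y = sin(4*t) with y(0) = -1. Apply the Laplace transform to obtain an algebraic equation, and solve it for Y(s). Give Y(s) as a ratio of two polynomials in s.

Y(s) = (-s^2 - 12)/(s^3 + 4*s^2 + 16*s + 64)

Laplace-transform each side.
With L{y'} = sY - y(0) = sY - (-1): the LHS transforms to (s + 4)Y - (-1).
The right side is L{sin(4*t)} = 4/(s^2 + 16).
So (s + 4)Y = 4/(s^2 + 16) + (-1).
Solve for Y(s) and write it as one ratio of polynomials.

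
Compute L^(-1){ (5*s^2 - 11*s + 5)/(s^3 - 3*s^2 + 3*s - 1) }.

Factor the denominator: s^3 - 3*s^2 + 3*s - 1 = (s - 1)^3.
Partial fraction decomposition gives [5/(s - 1)] + [-1/(s - 1)^2] + [-1/(s - 1)^3].
Invert each term: 5/(s - 1) ↔ 5e^(t); -1/(s - 1)^2 ↔ -t·e^(t); -1/(s - 1)^3 ↔ (-1/2)t^2·e^(t).

-t^2*exp(t)/2 - t*exp(t) + 5*exp(t)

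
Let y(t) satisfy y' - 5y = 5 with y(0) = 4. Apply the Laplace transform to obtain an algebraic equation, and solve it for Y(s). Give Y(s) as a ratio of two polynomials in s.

Apply the Laplace transform to the equation.
Using L{y'} = sY - y(0) = sY - 4, the left side becomes (s - 5)Y - (4).
The right side is L{5} = 5/s.
So (s - 5)Y = 5/s + (4).
Solve for Y(s) and write it as one ratio of polynomials.

Y(s) = (4*s + 5)/(s^2 - 5*s)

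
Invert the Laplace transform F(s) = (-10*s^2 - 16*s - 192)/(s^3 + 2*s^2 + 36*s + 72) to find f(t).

f(t) = -sin(6*t) - 5*cos(6*t) - 5*exp(-2*t)

Factor the denominator: s^3 + 2*s^2 + 36*s + 72 = (s + 2)*(s^2 + 36).
Partial fraction decomposition gives [-5/(s + 2)] + [-5*s/(s^2 + 36)] + [-6/(s^2 + 36)].
Invert each term: -5/(s + 2) ↔ -5e^(-2t); -5·s/(s^2 + 36) ↔ -5cos(6t); -1·6/(s^2 + 36) ↔ -sin(6t).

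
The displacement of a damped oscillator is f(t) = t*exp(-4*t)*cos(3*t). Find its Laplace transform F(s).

F(s) = (s + 1)*(s + 7)/(s^2 + 8*s + 25)^2

L{cos(3t)} = s/(s^2 + 9).
Multiplying by e^(-4t) shifts s → s + 4, so L{exp(-4*t)*cos(3*t)} = (s + 4)/((s + 4)^2 + 9).
Then apply L{t·g(t)} = -d/ds[G(s)] with G(s) = (s + 4)/((s + 4)^2 + 9):
differentiating 1 time and applying the sign gives (s + 1)*(s + 7)/(s^2 + 8*s + 25)^2.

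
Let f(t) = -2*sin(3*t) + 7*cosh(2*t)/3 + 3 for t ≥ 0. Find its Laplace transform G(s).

G(s) = 7*s/(3*(s^2 - 4)) - 6/(s^2 + 9) + 3/s

The transform is linear, so treat each term independently.
L{3} = 3/s; (7/3)·[L{cosh(2t)} = s/(s^2 - 4)]; (-2)·[L{sin(3t)} = 3/(s^2 + 9)].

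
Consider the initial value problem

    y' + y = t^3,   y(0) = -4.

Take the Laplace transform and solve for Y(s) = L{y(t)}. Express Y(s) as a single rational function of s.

Y(s) = (-4*s^4 + 6)/(s^5 + s^4)

Take the Laplace transform of both sides.
Using L{y'} = sY - y(0) = sY - (-4), the left side becomes (s + 1)Y - (-4).
The right side is L{t^3} = 6/s^4.
So (s + 1)Y = 6/s^4 + (-4).
Isolate Y and clear denominators.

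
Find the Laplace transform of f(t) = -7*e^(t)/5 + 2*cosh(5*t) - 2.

Apply the Laplace transform termwise.
L{-2} = -2/s; (2)·[L{cosh(5t)} = s/(s^2 - 25)]; (-7/5)·[L{e^(t)} = 1/(s - 1)].

2*s/(s^2 - 25) - 7/(5*(s - 1)) - 2/s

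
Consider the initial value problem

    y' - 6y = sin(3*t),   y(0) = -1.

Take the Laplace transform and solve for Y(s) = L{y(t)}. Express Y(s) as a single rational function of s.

Take the Laplace transform of both sides.
Using L{y'} = sY - y(0) = sY - (-1), the left side becomes (s - 6)Y - (-1).
The right side is L{sin(3*t)} = 3/(s^2 + 9).
So (s - 6)Y = 3/(s^2 + 9) + (-1).
Solve for Y(s) and write it as one ratio of polynomials.

Y(s) = (-s^2 - 6)/(s^3 - 6*s^2 + 9*s - 54)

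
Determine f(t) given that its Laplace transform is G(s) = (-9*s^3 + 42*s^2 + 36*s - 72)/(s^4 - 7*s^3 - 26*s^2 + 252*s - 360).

f(t) = -6*exp(6*t) - exp(5*t) + exp(2*t) - 3*exp(-6*t)

Factor the denominator: s^4 - 7*s^3 - 26*s^2 + 252*s - 360 = (s - 6)*(s - 5)*(s - 2)*(s + 6).
Partial fraction decomposition gives [-1/(s - 5)] + [-6/(s - 6)] + [1/(s - 2)] + [-3/(s + 6)].
Invert each term: -1/(s - 5) ↔ -e^(5t); -6/(s - 6) ↔ -6e^(6t); 1/(s - 2) ↔ e^(2t); -3/(s + 6) ↔ -3e^(-6t).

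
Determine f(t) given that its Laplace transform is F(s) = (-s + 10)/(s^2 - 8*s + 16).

Factor the denominator: s^2 - 8*s + 16 = (s - 4)^2.
Partial fraction decomposition gives [-1/(s - 4)] + [6/(s - 4)^2].
Invert each term: -1/(s - 4) ↔ -e^(4t); 6/(s - 4)^2 ↔ 6t·e^(4t).

f(t) = 6*t*exp(4*t) - exp(4*t)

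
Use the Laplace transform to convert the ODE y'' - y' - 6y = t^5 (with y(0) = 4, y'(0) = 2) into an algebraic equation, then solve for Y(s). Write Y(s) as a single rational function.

Y(s) = (4*s^7 - 2*s^6 + 120)/(s^8 - s^7 - 6*s^6)

Laplace-transform each side.
Using L{y''} = s^2 Y - s·y(0) - y'(0) and L{y'} = sY - y(0), with y(0) = 4, y'(0) = 2, the left side becomes (s^2 - s - 6)Y - (4*s - 2).
The right side is L{t^5} = 120/s^6.
So (s^2 - s - 6)Y = 120/s^6 + (4*s - 2).
Divide through and combine into a single rational function.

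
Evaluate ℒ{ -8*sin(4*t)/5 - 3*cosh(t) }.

-3*s/(s^2 - 1) - 32/(5*(s^2 + 16))

By linearity of the Laplace transform, transform each term separately.
(-8/5)·[L{sin(4t)} = 4/(s^2 + 16)]; (-3)·[L{cosh(t)} = s/(s^2 - 1)].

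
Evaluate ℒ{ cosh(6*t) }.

s/(s^2 - 36)

L{cosh(6t)} = s/(s^2 - 36).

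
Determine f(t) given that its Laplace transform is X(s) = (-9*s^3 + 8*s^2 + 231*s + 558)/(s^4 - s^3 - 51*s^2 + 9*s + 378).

f(t) = -exp(7*t) - 5*exp(3*t) + exp(-3*t) - 4*exp(-6*t)

Factor the denominator: s^4 - s^3 - 51*s^2 + 9*s + 378 = (s - 7)*(s - 3)*(s + 3)*(s + 6).
Partial fraction decomposition gives [1/(s + 3)] + [-1/(s - 7)] + [-4/(s + 6)] + [-5/(s - 3)].
Invert each term: 1/(s + 3) ↔ e^(-3t); -1/(s - 7) ↔ -e^(7t); -4/(s + 6) ↔ -4e^(-6t); -5/(s - 3) ↔ -5e^(3t).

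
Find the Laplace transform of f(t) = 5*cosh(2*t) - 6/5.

5*s/(s^2 - 4) - 6/(5*s)

By linearity of the Laplace transform, transform each term separately.
L{-6/5} = (-6/5)/s; (5)·[L{cosh(2t)} = s/(s^2 - 4)].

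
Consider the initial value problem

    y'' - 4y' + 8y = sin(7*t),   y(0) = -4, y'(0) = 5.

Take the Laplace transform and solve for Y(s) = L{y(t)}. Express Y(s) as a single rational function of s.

Y(s) = (-4*s^3 + 21*s^2 - 196*s + 1036)/(s^4 - 4*s^3 + 57*s^2 - 196*s + 392)

Laplace-transform each side.
With L{y''} = s^2 Y - s·y(0) - y'(0) and L{y'} = sY - y(0), with y(0) = -4, y'(0) = 5: the LHS transforms to (s^2 - 4*s + 8)Y - (-4*s + 21).
The right side is L{sin(7*t)} = 7/(s^2 + 49).
So (s^2 - 4*s + 8)Y = 7/(s^2 + 49) + (-4*s + 21).
Divide through and combine into a single rational function.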